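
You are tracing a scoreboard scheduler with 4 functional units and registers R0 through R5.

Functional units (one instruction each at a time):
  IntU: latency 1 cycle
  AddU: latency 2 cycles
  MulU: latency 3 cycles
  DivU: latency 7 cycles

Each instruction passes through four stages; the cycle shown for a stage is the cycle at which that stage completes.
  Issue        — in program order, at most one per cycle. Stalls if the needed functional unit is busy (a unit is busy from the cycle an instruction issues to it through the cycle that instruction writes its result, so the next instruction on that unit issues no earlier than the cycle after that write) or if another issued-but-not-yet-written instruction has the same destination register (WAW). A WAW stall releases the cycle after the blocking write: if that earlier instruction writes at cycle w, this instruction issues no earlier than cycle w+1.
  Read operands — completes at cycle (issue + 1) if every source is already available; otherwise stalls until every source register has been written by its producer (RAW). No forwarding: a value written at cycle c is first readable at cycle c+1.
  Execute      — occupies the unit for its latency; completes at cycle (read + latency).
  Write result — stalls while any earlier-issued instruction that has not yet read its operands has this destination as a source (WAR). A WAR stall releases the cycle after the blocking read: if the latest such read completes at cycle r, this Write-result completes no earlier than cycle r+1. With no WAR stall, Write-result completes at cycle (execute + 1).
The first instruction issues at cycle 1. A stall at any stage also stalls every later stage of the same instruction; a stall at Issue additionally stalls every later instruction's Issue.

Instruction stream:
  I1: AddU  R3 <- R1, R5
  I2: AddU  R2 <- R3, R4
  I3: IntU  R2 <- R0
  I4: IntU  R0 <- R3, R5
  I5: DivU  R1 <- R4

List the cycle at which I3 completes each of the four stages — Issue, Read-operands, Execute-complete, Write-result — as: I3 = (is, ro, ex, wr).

I3 = (11, 12, 13, 14)

1) issue 1, read 2, done 4, write 5
2) issue 6, read 7, done 9, write 10  <struct: AddU busy until I1 writes@5>
3) issue 11, read 12, done 13, write 14  <WAW R2: wait I2 write@10>
4) issue 15, read 16, done 17, write 18  <struct: IntU busy until I3 writes@14>
5) issue 16, read 17, done 24, write 25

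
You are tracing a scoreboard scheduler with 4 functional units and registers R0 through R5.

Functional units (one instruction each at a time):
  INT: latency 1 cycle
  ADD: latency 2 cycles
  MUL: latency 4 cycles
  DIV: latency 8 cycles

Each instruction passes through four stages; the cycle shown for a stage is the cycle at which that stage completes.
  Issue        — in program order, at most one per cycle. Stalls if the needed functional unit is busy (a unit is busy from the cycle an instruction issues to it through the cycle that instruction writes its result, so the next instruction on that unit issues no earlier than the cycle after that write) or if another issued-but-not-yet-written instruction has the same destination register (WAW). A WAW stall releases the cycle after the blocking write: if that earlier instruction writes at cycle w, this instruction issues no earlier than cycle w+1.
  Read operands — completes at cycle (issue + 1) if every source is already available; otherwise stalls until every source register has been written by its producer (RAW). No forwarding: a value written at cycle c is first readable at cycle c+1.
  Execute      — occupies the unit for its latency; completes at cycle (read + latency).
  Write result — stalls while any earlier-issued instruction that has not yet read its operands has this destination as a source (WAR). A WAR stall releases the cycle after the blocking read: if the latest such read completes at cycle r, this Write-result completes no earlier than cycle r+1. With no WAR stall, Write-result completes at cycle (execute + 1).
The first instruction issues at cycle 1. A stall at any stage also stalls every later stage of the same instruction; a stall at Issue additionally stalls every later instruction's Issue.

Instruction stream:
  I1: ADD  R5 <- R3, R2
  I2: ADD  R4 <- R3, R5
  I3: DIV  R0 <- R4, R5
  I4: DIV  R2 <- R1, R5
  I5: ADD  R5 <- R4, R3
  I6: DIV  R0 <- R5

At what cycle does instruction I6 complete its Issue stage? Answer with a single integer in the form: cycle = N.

cycle = 32

I1: IS=1 RO=2 EX=4 WR=5
I2: IS=6 RO=7 EX=9 WR=10  [struct: ADD busy until I1 writes@5]
I3: IS=7 RO=11 EX=19 WR=20  [RAW R4: wait I2 write@10]
I4: IS=21 RO=22 EX=30 WR=31  [struct: DIV busy until I3 writes@20]
I5: IS=22 RO=23 EX=25 WR=26
I6: IS=32 RO=33 EX=41 WR=42  [struct: DIV busy until I4 writes@31]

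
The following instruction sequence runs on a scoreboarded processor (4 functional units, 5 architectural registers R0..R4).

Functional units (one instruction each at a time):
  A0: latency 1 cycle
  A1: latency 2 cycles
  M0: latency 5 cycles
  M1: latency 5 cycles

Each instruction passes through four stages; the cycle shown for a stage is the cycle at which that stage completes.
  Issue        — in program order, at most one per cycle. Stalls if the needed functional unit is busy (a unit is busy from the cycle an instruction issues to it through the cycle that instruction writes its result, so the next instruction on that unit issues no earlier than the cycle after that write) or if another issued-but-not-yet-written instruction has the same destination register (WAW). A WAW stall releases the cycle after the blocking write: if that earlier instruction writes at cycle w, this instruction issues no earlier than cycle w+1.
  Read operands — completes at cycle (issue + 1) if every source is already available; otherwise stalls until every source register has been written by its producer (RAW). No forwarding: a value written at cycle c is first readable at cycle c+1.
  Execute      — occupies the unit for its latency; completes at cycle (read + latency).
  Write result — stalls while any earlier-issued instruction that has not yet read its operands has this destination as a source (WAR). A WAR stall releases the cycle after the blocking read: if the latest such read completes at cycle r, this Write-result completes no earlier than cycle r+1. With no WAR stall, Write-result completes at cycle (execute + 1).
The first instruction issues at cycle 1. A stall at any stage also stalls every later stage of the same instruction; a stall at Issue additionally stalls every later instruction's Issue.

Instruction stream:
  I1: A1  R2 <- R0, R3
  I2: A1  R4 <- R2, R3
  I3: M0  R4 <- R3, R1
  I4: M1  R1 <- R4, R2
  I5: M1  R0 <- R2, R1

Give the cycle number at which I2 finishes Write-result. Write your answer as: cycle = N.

t=1  I1 dispatched to A1
t=2  I1 operands ready
t=4  I1 complete
t=5  R2←I1
t=6  I2 dispatched to A1
t=7  I2 operands ready
t=9  I2 complete
t=10  R4←I2
t=11  I3 dispatched to M0
t=12  I3 operands ready | I4 dispatched to M1
t=17  I3 complete
t=18  R4←I3
t=19  I4 operands ready
t=24  I4 complete
t=25  R1←I4
t=26  I5 dispatched to M1
t=27  I5 operands ready
t=32  I5 complete
t=33  R0←I5

cycle = 10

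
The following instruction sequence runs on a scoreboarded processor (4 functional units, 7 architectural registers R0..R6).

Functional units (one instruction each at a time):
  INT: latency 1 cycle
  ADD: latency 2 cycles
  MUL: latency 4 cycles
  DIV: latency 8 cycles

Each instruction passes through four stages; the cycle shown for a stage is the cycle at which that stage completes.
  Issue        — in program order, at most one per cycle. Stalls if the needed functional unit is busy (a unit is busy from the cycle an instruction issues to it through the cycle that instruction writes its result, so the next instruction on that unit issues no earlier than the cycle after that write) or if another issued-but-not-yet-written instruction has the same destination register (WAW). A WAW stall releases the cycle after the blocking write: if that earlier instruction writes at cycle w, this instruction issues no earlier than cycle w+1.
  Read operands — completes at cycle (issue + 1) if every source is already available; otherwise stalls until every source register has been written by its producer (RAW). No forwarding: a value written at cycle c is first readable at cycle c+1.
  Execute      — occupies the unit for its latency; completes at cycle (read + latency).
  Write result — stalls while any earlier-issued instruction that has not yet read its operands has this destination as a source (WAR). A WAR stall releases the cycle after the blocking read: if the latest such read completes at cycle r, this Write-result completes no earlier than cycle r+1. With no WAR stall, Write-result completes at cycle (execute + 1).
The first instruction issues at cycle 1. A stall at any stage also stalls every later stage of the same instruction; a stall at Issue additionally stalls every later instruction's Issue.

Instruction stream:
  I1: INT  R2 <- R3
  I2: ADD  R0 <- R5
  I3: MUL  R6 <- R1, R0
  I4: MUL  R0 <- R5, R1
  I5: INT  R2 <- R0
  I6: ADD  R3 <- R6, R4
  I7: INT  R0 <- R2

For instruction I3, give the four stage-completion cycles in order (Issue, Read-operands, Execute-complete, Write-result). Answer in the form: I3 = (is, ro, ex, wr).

t=1  I1 issues→INT
t=2  I1 reads · I2 issues→ADD
t=3  I1 exec-done · I2 reads · I3 issues→MUL
t=4  I1 writes R2
t=5  I2 exec-done
t=6  I2 writes R0
t=7  I3 reads
t=11  I3 exec-done
t=12  I3 writes R6
t=13  I4 issues→MUL
t=14  I4 reads · I5 issues→INT
t=15  I6 issues→ADD
t=16  I6 reads
t=18  I4 exec-done · I6 exec-done
t=19  I4 writes R0 · I6 writes R3
t=20  I5 reads
t=21  I5 exec-done
t=22  I5 writes R2
t=23  I7 issues→INT
t=24  I7 reads
t=25  I7 exec-done
t=26  I7 writes R0

I3 = (3, 7, 11, 12)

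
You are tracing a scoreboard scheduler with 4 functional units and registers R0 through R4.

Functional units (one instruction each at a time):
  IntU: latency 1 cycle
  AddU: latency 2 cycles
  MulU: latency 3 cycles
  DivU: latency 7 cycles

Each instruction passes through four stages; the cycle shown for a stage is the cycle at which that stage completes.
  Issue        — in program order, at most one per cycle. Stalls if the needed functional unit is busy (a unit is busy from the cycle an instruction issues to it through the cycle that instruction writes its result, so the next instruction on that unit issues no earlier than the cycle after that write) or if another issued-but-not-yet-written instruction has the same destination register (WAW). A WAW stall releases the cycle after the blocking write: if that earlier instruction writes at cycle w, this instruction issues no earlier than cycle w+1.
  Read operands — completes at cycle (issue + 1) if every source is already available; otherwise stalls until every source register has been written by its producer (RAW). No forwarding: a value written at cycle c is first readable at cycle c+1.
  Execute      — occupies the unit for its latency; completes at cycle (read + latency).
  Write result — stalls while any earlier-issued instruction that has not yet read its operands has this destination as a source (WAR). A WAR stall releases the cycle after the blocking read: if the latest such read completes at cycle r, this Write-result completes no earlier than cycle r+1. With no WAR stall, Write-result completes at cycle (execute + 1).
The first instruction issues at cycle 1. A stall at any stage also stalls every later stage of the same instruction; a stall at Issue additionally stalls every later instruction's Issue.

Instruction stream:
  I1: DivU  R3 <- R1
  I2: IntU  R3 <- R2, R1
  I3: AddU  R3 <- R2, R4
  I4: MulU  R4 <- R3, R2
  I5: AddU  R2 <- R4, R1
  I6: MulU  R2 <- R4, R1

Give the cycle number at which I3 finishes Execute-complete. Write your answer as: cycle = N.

cycle = 18

[1] I1 issues→DivU
[2] I1 reads
[9] I1 exec-done
[10] I1 writes R3
[11] I2 issues→IntU
[12] I2 reads
[13] I2 exec-done
[14] I2 writes R3
[15] I3 issues→AddU
[16] I3 reads; I4 issues→MulU
[18] I3 exec-done
[19] I3 writes R3
[20] I4 reads; I5 issues→AddU
[23] I4 exec-done
[24] I4 writes R4
[25] I5 reads
[27] I5 exec-done
[28] I5 writes R2
[29] I6 issues→MulU
[30] I6 reads
[33] I6 exec-done
[34] I6 writes R2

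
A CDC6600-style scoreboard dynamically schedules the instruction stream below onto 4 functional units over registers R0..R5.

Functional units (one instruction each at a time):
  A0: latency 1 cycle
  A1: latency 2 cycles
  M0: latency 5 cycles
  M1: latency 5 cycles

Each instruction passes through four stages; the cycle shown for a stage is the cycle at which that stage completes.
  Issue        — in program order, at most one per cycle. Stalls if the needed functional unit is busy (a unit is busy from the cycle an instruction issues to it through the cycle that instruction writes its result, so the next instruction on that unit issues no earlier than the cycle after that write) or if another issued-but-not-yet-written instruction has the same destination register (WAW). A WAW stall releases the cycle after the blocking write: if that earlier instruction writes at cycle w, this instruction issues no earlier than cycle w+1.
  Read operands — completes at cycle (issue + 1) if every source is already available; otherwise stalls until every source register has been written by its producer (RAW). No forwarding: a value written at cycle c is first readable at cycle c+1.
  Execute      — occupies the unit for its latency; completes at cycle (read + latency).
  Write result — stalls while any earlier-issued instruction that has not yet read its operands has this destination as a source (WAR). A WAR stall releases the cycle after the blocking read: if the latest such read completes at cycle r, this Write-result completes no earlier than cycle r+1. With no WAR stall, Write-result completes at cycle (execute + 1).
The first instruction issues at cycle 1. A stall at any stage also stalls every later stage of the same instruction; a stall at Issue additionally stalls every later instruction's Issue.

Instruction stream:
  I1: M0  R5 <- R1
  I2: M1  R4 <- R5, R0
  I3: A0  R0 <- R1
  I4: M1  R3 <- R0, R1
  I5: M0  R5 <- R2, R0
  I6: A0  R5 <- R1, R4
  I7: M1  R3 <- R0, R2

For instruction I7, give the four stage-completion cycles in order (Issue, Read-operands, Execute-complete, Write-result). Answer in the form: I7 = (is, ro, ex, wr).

[1] I1 dispatched to M0
[2] I1 operands ready, I2 dispatched to M1
[3] I3 dispatched to A0
[4] I3 operands ready
[5] I3 complete
[7] I1 complete
[8] R5←I1
[9] I2 operands ready
[10] R0←I3
[14] I2 complete
[15] R4←I2
[16] I4 dispatched to M1
[17] I4 operands ready, I5 dispatched to M0
[18] I5 operands ready
[22] I4 complete
[23] R3←I4, I5 complete
[24] R5←I5
[25] I6 dispatched to A0
[26] I6 operands ready, I7 dispatched to M1
[27] I6 complete, I7 operands ready
[28] R5←I6
[32] I7 complete
[33] R3←I7

I7 = (26, 27, 32, 33)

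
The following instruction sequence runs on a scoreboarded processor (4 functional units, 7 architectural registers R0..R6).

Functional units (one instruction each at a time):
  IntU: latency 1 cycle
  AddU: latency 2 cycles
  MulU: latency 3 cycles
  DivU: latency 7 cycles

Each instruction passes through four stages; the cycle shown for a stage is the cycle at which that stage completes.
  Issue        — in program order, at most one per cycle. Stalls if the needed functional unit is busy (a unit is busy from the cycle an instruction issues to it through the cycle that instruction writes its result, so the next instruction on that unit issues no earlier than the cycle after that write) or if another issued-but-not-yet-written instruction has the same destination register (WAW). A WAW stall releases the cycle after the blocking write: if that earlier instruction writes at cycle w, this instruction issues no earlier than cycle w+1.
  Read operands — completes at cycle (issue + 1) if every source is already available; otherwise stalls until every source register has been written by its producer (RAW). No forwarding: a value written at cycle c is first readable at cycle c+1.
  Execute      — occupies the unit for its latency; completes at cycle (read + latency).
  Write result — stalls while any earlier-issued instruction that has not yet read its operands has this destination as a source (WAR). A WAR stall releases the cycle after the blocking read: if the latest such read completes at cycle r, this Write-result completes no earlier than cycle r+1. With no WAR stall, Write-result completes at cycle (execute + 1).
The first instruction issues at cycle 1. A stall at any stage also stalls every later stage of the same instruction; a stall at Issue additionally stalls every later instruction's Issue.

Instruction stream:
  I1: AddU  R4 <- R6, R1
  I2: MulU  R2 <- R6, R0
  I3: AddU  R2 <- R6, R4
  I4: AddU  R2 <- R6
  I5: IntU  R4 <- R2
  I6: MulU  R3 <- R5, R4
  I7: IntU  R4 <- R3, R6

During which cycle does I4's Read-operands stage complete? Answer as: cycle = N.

cycle = 14

I1 -> (1, 2, 4, 5)
I2 -> (2, 3, 6, 7)
I3 -> (8, 9, 11, 12)  // WAW R2: wait I2 write@7
I4 -> (13, 14, 16, 17)  // struct: AddU busy until I3 writes@12
I5 -> (14, 18, 19, 20)  // RAW R2: wait I4 write@17
I6 -> (15, 21, 24, 25)  // RAW R4: wait I5 write@20
I7 -> (21, 26, 27, 28)  // struct: IntU busy until I5 writes@20, RAW R3: wait I6 write@25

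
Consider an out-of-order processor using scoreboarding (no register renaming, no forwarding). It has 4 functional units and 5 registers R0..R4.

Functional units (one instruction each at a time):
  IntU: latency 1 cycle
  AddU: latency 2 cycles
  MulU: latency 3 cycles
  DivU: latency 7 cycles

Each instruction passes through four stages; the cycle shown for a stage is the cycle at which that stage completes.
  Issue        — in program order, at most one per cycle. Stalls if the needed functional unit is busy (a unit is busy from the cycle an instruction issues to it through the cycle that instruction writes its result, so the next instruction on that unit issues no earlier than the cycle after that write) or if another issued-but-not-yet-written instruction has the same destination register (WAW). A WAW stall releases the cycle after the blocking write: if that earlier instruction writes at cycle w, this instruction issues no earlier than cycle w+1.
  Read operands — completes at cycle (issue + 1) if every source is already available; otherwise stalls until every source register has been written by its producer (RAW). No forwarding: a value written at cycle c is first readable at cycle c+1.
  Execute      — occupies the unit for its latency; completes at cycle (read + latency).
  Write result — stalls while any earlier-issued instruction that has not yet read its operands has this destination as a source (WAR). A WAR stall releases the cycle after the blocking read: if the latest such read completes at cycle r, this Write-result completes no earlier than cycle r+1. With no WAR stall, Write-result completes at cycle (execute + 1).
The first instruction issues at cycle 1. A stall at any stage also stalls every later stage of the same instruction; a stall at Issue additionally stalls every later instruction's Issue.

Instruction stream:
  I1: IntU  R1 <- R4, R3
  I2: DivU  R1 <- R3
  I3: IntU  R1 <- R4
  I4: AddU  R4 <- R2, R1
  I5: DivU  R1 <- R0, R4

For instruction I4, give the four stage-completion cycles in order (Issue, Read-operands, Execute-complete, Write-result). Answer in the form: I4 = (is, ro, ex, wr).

I4 = (16, 19, 21, 22)

1) issue 1, read 2, done 3, write 4
2) issue 5, read 6, done 13, write 14  <WAW R1: wait I1 write@4>
3) issue 15, read 16, done 17, write 18  <WAW R1: wait I2 write@14>
4) issue 16, read 19, done 21, write 22  <RAW R1: wait I3 write@18>
5) issue 19, read 23, done 30, write 31  <WAW R1: wait I3 write@18 / RAW R4: wait I4 write@22>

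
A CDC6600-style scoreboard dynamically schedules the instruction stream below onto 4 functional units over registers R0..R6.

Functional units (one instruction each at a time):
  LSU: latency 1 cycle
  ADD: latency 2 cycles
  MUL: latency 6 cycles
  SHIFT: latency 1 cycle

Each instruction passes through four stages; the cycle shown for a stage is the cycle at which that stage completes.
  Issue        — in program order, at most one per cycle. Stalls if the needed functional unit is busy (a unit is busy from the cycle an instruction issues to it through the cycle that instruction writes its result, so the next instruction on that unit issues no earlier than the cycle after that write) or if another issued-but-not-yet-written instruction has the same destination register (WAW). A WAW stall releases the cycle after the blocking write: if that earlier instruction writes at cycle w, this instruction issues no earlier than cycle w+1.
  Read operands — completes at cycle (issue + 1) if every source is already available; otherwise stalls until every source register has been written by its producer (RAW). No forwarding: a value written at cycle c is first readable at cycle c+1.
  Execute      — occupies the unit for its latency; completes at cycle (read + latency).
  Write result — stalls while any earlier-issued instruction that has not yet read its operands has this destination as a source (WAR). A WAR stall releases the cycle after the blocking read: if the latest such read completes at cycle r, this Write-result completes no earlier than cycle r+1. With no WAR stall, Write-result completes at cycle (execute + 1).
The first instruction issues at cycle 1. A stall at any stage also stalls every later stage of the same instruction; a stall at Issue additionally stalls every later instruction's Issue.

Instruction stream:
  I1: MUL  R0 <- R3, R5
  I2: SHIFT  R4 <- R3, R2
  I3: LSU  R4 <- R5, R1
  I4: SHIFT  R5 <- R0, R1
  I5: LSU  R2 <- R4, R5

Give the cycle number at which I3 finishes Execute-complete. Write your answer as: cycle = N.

cycle = 8

I1  is:1  ro:2  ex:8  wr:9
I2  is:2  ro:3  ex:4  wr:5
I3  is:6  ro:7  ex:8  wr:9  — WAW R4: wait I2 write@5
I4  is:7  ro:10  ex:11  wr:12  — RAW R0: wait I1 write@9
I5  is:10  ro:13  ex:14  wr:15  — struct: LSU busy until I3 writes@9, RAW R5: wait I4 write@12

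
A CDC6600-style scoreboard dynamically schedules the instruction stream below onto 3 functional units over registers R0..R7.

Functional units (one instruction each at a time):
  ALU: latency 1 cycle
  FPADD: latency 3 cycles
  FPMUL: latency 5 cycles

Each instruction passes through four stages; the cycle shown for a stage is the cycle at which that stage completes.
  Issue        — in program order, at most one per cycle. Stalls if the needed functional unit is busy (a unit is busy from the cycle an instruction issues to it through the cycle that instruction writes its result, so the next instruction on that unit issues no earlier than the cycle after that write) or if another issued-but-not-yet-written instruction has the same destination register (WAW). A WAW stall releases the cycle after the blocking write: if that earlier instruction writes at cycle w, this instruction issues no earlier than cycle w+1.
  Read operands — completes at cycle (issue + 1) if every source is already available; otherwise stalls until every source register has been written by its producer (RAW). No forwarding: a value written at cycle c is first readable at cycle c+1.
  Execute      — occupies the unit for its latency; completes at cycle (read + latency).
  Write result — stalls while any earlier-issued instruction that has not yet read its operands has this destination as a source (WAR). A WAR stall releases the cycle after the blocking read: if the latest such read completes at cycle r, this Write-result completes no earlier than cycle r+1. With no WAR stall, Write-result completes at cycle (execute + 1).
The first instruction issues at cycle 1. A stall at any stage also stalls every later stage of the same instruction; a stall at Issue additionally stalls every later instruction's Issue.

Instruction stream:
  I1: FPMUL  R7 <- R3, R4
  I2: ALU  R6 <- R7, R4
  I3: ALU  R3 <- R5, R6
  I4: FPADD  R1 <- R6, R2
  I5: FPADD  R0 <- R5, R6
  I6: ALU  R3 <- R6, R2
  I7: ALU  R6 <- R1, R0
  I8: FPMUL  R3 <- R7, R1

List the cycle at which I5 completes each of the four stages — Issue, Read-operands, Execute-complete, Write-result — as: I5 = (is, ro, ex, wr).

I5 = (19, 20, 23, 24)

[I1] 1/2/7/8
[I2] 2/9/10/11  (RAW R7: wait I1 write@8)
[I3] 12/13/14/15  (struct: ALU busy until I2 writes@11)
[I4] 13/14/17/18
[I5] 19/20/23/24  (struct: FPADD busy until I4 writes@18)
[I6] 20/21/22/23
[I7] 24/25/26/27  (struct: ALU busy until I6 writes@23)
[I8] 25/26/31/32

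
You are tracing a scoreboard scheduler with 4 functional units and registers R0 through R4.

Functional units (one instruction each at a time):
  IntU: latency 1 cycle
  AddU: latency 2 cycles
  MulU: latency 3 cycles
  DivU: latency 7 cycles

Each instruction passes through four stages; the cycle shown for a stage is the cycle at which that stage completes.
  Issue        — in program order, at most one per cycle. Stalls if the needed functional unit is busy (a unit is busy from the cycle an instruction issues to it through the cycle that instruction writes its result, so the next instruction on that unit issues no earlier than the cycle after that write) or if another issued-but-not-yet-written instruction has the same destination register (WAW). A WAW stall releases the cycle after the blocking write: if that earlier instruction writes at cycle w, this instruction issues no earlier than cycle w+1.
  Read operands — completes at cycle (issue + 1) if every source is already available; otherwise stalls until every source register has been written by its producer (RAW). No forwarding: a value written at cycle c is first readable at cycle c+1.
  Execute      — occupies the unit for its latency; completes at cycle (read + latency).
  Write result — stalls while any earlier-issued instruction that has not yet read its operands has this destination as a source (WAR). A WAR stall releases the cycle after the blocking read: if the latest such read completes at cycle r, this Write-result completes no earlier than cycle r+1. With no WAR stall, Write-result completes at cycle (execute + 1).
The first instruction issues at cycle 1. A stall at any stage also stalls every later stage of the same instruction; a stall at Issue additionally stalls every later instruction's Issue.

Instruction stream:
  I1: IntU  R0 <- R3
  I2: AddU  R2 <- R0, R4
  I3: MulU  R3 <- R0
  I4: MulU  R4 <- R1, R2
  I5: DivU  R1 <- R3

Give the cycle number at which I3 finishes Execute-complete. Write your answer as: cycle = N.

cycle = 8

I1  is:1  ro:2  ex:3  wr:4
I2  is:2  ro:5  ex:7  wr:8  — RAW R0: wait I1 write@4
I3  is:3  ro:5  ex:8  wr:9  — RAW R0: wait I1 write@4
I4  is:10  ro:11  ex:14  wr:15  — struct: MulU busy until I3 writes@9
I5  is:11  ro:12  ex:19  wr:20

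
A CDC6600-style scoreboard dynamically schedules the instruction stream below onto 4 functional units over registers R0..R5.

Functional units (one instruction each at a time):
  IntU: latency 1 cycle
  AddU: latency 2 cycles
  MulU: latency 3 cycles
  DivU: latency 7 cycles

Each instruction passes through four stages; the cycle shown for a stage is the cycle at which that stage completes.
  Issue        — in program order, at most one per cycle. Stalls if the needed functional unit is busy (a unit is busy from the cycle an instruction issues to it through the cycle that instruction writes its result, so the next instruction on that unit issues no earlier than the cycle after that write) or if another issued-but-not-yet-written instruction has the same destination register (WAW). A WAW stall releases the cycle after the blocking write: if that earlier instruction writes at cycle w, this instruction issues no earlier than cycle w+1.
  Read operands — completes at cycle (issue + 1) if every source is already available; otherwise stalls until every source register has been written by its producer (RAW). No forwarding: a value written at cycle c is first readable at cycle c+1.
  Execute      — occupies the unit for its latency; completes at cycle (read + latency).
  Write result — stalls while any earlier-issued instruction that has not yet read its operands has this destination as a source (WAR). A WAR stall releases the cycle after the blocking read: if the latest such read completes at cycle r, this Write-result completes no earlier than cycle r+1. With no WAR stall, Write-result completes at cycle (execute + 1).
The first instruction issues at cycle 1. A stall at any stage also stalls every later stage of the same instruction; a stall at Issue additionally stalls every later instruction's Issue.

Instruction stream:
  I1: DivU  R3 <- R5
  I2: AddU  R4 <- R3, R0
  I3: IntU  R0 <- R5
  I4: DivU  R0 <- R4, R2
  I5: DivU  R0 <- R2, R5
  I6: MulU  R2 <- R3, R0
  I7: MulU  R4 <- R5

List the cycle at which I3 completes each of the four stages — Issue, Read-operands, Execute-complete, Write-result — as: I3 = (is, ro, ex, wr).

I3 = (3, 4, 5, 12)

t=1  I1→DivU
t=2  I1 RO | I2→AddU
t=3  I3→IntU
t=4  I3 RO
t=5  I3 EX
t=9  I1 EX
t=10  I1 WR R3
t=11  I2 RO
t=12  I3 WR R0
t=13  I2 EX | I4→DivU
t=14  I2 WR R4
t=15  I4 RO
t=22  I4 EX
t=23  I4 WR R0
t=24  I5→DivU
t=25  I5 RO | I6→MulU
t=32  I5 EX
t=33  I5 WR R0
t=34  I6 RO
t=37  I6 EX
t=38  I6 WR R2
t=39  I7→MulU
t=40  I7 RO
t=43  I7 EX
t=44  I7 WR R4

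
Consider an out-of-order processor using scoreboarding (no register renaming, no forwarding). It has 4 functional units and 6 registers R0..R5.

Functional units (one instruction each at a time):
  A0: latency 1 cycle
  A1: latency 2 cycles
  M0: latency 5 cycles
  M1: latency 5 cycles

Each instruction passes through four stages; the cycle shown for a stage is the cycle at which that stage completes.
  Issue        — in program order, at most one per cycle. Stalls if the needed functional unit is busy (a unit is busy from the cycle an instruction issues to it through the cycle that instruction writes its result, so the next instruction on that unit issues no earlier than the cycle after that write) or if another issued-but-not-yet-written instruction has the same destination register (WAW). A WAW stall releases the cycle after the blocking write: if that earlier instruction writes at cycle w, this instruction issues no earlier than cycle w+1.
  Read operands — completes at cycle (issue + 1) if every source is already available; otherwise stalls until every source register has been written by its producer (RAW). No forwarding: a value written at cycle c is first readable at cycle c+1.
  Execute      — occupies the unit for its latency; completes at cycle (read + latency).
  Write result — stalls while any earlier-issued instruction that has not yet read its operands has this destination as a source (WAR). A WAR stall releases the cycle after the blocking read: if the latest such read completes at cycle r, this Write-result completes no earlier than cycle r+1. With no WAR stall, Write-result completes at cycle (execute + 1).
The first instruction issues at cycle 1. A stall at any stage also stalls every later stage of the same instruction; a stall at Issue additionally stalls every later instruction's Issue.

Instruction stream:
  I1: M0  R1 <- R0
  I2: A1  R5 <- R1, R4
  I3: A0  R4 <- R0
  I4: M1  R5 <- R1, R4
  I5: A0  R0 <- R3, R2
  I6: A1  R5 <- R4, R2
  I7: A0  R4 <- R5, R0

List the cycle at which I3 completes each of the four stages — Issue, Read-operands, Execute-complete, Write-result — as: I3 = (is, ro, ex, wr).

I1 -> (1, 2, 7, 8)
I2 -> (2, 9, 11, 12)  // RAW R1: wait I1 write@8
I3 -> (3, 4, 5, 10)  // WAR R4: wait I2 read@9
I4 -> (13, 14, 19, 20)  // WAW R5: wait I2 write@12
I5 -> (14, 15, 16, 17)
I6 -> (21, 22, 24, 25)  // WAW R5: wait I4 write@20
I7 -> (22, 26, 27, 28)  // RAW R5: wait I6 write@25

I3 = (3, 4, 5, 10)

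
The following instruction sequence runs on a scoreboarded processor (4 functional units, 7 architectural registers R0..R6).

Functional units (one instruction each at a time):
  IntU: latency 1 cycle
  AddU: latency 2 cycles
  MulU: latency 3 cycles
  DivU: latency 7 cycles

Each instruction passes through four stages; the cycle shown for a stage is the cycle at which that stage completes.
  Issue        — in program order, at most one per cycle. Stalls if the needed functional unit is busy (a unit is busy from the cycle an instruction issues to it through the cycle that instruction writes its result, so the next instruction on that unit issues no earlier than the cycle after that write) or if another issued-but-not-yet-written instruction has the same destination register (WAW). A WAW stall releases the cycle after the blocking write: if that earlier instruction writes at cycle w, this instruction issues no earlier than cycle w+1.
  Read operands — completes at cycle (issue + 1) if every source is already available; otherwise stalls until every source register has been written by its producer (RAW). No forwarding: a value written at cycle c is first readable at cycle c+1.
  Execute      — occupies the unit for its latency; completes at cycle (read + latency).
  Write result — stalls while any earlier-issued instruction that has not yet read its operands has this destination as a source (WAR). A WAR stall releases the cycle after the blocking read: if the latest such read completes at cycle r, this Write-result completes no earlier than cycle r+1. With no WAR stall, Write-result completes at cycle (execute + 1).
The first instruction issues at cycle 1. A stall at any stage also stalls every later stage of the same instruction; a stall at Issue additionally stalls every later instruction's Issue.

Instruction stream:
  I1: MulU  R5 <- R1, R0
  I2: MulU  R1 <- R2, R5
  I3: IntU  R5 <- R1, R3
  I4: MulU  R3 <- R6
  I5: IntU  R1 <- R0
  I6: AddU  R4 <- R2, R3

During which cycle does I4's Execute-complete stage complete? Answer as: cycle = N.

t=1  I1 issues→MulU
t=2  I1 reads
t=5  I1 exec-done
t=6  I1 writes R5
t=7  I2 issues→MulU
t=8  I2 reads, I3 issues→IntU
t=11  I2 exec-done
t=12  I2 writes R1
t=13  I3 reads, I4 issues→MulU
t=14  I3 exec-done, I4 reads
t=15  I3 writes R5
t=16  I5 issues→IntU
t=17  I4 exec-done, I5 reads, I6 issues→AddU
t=18  I4 writes R3, I5 exec-done
t=19  I5 writes R1, I6 reads
t=21  I6 exec-done
t=22  I6 writes R4

cycle = 17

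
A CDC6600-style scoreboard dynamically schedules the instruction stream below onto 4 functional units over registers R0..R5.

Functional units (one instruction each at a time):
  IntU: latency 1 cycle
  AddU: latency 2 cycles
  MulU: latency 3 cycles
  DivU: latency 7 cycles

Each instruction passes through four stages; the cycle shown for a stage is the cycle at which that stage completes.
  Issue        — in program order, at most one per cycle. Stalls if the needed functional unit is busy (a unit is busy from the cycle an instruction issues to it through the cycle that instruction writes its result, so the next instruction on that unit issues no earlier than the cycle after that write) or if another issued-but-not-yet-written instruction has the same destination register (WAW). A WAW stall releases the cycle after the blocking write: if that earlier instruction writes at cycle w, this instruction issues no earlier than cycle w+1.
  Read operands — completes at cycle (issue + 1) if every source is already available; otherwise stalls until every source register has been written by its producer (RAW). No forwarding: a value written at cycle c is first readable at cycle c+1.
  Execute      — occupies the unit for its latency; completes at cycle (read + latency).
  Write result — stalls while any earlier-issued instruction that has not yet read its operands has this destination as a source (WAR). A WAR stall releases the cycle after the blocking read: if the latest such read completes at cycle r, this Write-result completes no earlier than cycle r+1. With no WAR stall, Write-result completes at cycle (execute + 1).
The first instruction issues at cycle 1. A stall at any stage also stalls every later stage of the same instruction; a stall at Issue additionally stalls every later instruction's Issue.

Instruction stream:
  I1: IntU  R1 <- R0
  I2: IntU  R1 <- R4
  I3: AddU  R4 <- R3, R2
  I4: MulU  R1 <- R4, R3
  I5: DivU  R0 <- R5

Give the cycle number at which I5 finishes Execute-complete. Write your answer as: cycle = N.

cycle = 18

t=1  issue I1 (IntU)
t=2  I1 read-ops
t=3  I1 finished on IntU
t=4  I1→R1
t=5  issue I2 (IntU)
t=6  I2 read-ops, issue I3 (AddU)
t=7  I2 finished on IntU, I3 read-ops
t=8  I2→R1
t=9  I3 finished on AddU, issue I4 (MulU)
t=10  I3→R4, issue I5 (DivU)
t=11  I4 read-ops, I5 read-ops
t=14  I4 finished on MulU
t=15  I4→R1
t=18  I5 finished on DivU
t=19  I5→R0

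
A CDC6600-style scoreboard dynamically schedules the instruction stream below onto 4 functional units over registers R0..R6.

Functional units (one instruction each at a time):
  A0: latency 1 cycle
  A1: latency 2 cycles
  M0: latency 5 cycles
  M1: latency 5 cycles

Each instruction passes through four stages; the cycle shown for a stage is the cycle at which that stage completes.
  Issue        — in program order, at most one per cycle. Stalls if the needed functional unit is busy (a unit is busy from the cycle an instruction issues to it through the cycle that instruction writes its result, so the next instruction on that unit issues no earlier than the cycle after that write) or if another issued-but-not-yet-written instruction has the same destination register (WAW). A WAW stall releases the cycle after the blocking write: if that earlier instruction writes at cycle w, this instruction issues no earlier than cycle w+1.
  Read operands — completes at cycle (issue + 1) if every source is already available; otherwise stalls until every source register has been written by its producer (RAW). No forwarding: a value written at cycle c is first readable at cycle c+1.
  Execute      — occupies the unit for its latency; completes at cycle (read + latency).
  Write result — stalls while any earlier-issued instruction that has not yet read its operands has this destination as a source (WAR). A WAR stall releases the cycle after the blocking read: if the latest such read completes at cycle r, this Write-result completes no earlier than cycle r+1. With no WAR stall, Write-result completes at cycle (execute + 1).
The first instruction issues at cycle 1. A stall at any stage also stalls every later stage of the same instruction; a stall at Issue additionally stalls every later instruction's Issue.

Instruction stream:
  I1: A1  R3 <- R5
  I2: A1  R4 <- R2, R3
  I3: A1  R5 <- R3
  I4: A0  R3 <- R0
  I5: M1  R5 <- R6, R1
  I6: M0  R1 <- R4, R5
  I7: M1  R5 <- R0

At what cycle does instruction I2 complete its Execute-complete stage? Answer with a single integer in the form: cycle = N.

cycle = 9

I1: IS=1 RO=2 EX=4 WR=5
I2: IS=6 RO=7 EX=9 WR=10  [struct: A1 busy until I1 writes@5]
I3: IS=11 RO=12 EX=14 WR=15  [struct: A1 busy until I2 writes@10]
I4: IS=12 RO=13 EX=14 WR=15
I5: IS=16 RO=17 EX=22 WR=23  [WAW R5: wait I3 write@15]
I6: IS=17 RO=24 EX=29 WR=30  [RAW R5: wait I5 write@23]
I7: IS=24 RO=25 EX=30 WR=31  [struct: M1 busy until I5 writes@23]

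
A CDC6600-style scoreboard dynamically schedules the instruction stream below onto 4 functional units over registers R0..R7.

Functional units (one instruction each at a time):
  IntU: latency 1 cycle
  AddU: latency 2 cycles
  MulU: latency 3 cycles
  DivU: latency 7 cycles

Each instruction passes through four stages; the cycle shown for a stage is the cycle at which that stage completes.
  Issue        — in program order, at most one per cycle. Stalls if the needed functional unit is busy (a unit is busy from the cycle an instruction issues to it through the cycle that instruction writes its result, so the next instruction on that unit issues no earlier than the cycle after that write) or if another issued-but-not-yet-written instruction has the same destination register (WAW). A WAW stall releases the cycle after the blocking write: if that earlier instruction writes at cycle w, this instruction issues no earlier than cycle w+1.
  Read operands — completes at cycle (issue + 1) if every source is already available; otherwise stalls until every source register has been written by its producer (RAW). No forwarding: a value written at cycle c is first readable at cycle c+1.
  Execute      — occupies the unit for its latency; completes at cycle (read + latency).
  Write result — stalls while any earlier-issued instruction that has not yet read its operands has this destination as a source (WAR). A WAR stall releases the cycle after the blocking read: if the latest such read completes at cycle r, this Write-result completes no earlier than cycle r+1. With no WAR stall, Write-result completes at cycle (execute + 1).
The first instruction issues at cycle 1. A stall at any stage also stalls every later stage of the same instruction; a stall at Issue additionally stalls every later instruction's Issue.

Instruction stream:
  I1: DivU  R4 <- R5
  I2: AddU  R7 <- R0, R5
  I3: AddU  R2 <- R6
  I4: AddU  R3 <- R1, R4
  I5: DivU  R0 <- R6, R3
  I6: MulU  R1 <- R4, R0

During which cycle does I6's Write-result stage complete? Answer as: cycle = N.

I1  is:1  ro:2  ex:9  wr:10
I2  is:2  ro:3  ex:5  wr:6
I3  is:7  ro:8  ex:10  wr:11  — struct: AddU busy until I2 writes@6
I4  is:12  ro:13  ex:15  wr:16  — struct: AddU busy until I3 writes@11
I5  is:13  ro:17  ex:24  wr:25  — RAW R3: wait I4 write@16
I6  is:14  ro:26  ex:29  wr:30  — RAW R0: wait I5 write@25

cycle = 30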